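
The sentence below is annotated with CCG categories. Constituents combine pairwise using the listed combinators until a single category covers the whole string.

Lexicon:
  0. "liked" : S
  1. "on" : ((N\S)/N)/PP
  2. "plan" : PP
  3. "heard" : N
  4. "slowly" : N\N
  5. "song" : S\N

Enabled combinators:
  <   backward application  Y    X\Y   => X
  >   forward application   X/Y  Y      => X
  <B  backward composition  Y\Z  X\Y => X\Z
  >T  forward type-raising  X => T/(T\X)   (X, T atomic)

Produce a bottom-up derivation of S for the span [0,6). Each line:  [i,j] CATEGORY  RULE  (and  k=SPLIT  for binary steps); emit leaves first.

[0,1] S  lex  "liked"
[0,1] N/(N\S)  >T
[1,2] ((N\S)/N)/PP  lex  "on"
[2,3] PP  lex  "plan"
[1,3] (N\S)/N  >  k=2
[3,4] N  lex  "heard"
[1,4] N\S  >  k=3
[0,4] N  >  k=1
[4,5] N\N  lex  "slowly"
[5,6] S\N  lex  "song"
[4,6] S\N  <B  k=5
[0,6] S  <  k=4

[0,6] S   <
  [0,4] N   >
    [0,1] N/(N\S)   >T
      [0,1] "liked" : S
    [1,4] N\S   >
      [1,3] (N\S)/N   >
        [1,2] "on" : ((N\S)/N)/PP
        [2,3] "plan" : PP
      [3,4] "heard" : N
  [4,6] S\N   <B
    [4,5] "slowly" : N\N
    [5,6] "song" : S\N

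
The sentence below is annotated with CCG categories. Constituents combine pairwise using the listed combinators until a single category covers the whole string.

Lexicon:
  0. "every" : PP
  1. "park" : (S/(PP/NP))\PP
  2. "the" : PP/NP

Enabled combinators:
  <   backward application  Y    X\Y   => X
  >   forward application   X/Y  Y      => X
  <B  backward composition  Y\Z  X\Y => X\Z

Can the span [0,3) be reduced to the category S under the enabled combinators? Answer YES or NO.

[0,3] S   >
  [0,2] S/(PP/NP)   <
    [0,1] "every" : PP
    [1,2] "park" : (S/(PP/NP))\PP
  [2,3] "the" : PP/NP

YES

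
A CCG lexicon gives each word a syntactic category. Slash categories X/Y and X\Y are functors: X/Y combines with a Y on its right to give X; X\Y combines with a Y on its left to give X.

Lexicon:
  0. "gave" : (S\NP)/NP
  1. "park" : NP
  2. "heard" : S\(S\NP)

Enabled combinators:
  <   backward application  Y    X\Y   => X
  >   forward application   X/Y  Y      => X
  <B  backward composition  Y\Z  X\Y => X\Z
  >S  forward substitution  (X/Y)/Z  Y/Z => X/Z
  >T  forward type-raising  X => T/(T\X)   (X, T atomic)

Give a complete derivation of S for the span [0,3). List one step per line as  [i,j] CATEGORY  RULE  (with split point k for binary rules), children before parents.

[0,1] (S\NP)/NP  lex  "gave"
[1,2] NP  lex  "park"
[0,2] S\NP  >  k=1
[2,3] S\(S\NP)  lex  "heard"
[0,3] S  <  k=2

[0,3] S   <
  [0,2] S\NP   >
    [0,1] "gave" : (S\NP)/NP
    [1,2] "park" : NP
  [2,3] "heard" : S\(S\NP)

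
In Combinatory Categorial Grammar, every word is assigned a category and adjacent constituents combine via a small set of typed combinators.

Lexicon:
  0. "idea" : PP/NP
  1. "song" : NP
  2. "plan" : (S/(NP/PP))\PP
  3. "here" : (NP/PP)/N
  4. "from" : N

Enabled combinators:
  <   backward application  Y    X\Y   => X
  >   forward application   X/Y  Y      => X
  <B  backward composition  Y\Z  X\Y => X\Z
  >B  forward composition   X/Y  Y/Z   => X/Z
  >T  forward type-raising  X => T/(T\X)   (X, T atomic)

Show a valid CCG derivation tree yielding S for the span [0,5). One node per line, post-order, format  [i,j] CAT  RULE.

[0,5] S   >
  [0,4] S/N   >B
    [0,3] S/(NP/PP)   <
      [0,2] PP   >
        [0,1] "idea" : PP/NP
        [1,2] "song" : NP
      [2,3] "plan" : (S/(NP/PP))\PP
    [3,4] "here" : (NP/PP)/N
  [4,5] "from" : N

[0,1] PP/NP  lex  "idea"
[1,2] NP  lex  "song"
[0,2] PP  >  k=1
[2,3] (S/(NP/PP))\PP  lex  "plan"
[0,3] S/(NP/PP)  <  k=2
[3,4] (NP/PP)/N  lex  "here"
[0,4] S/N  >B  k=3
[4,5] N  lex  "from"
[0,5] S  >  k=4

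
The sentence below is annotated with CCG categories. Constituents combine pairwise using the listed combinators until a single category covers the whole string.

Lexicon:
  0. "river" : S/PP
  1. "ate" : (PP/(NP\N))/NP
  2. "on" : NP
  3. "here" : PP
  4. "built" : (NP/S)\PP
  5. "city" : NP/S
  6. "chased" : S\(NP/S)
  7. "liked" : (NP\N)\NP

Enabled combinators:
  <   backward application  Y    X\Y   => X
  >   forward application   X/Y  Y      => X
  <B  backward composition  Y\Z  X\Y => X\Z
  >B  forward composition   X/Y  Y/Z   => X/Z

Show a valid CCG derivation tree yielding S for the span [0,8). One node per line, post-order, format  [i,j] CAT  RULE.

[0,1] S/PP  lex  "river"
[1,2] (PP/(NP\N))/NP  lex  "ate"
[2,3] NP  lex  "on"
[1,3] PP/(NP\N)  >  k=2
[3,4] PP  lex  "here"
[4,5] (NP/S)\PP  lex  "built"
[3,5] NP/S  <  k=4
[5,6] NP/S  lex  "city"
[6,7] S\(NP/S)  lex  "chased"
[5,7] S  <  k=6
[3,7] NP  >  k=5
[7,8] (NP\N)\NP  lex  "liked"
[3,8] NP\N  <  k=7
[1,8] PP  >  k=3
[0,8] S  >  k=1

[0,8] S   >
  [0,1] "river" : S/PP
  [1,8] PP   >
    [1,3] PP/(NP\N)   >
      [1,2] "ate" : (PP/(NP\N))/NP
      [2,3] "on" : NP
    [3,8] NP\N   <
      [3,7] NP   >
        [3,5] NP/S   <
          [3,4] "here" : PP
          [4,5] "built" : (NP/S)\PP
        [5,7] S   <
          [5,6] "city" : NP/S
          [6,7] "chased" : S\(NP/S)
      [7,8] "liked" : (NP\N)\NP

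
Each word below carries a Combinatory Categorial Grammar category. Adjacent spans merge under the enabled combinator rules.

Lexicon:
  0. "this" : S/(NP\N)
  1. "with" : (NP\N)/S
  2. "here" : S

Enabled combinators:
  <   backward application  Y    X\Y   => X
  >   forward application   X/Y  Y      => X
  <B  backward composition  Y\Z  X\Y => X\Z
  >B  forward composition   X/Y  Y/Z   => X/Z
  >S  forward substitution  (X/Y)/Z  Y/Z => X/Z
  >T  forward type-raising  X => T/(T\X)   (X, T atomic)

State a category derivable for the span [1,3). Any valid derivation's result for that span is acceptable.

NP\N

[0,3] S   >
  [0,1] "this" : S/(NP\N)
  [1,3] NP\N   >
    [1,2] "with" : (NP\N)/S
    [2,3] "here" : S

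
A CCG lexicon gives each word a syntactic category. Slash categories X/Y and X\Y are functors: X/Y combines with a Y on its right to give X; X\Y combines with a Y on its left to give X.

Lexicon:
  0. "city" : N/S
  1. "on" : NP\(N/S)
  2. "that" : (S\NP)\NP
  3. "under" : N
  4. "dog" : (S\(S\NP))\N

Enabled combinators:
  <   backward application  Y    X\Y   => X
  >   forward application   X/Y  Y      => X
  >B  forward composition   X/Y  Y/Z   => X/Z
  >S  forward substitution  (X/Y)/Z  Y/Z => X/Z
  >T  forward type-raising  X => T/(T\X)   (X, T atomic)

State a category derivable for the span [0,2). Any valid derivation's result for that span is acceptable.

[0,5] S   <
  [0,3] S\NP   <
    [0,2] NP   <
      [0,1] "city" : N/S
      [1,2] "on" : NP\(N/S)
    [2,3] "that" : (S\NP)\NP
  [3,5] S\(S\NP)   <
    [3,4] "under" : N
    [4,5] "dog" : (S\(S\NP))\N

NP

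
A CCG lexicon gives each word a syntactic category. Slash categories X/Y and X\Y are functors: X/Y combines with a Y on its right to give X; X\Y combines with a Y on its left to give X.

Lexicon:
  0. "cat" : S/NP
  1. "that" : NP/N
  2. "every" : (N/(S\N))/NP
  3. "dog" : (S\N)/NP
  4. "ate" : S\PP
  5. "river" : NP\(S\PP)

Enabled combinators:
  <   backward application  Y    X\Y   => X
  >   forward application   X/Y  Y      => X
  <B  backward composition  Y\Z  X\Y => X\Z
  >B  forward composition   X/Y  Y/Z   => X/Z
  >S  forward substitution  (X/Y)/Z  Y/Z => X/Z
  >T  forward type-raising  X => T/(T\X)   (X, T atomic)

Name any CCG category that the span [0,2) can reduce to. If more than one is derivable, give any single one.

[0,6] S   >
  [0,2] S/N   >B
    [0,1] "cat" : S/NP
    [1,2] "that" : NP/N
  [2,6] N   >
    [2,4] N/NP   >S
      [2,3] "every" : (N/(S\N))/NP
      [3,4] "dog" : (S\N)/NP
    [4,6] NP   <
      [4,5] "ate" : S\PP
      [5,6] "river" : NP\(S\PP)

S/N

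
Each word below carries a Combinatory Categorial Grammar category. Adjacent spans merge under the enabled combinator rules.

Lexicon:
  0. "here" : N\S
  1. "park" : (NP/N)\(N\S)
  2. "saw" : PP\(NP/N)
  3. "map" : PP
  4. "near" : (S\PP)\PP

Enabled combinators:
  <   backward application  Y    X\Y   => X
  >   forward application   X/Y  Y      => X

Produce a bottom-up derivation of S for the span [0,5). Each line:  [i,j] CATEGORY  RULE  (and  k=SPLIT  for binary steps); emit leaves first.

[0,1] N\S  lex  "here"
[1,2] (NP/N)\(N\S)  lex  "park"
[0,2] NP/N  <  k=1
[2,3] PP\(NP/N)  lex  "saw"
[0,3] PP  <  k=2
[3,4] PP  lex  "map"
[4,5] (S\PP)\PP  lex  "near"
[3,5] S\PP  <  k=4
[0,5] S  <  k=3

[0,5] S   <
  [0,3] PP   <
    [0,2] NP/N   <
      [0,1] "here" : N\S
      [1,2] "park" : (NP/N)\(N\S)
    [2,3] "saw" : PP\(NP/N)
  [3,5] S\PP   <
    [3,4] "map" : PP
    [4,5] "near" : (S\PP)\PP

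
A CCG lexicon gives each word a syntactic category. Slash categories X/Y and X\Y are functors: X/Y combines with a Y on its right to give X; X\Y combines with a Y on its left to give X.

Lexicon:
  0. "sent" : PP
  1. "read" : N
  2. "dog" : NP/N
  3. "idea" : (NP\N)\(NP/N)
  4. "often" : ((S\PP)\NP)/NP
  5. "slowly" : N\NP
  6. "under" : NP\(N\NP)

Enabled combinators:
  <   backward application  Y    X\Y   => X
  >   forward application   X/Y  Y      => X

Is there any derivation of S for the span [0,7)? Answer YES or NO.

[0,7] S   <
  [0,1] "sent" : PP
  [1,7] S\PP   <
    [1,4] NP   <
      [1,2] "read" : N
      [2,4] NP\N   <
        [2,3] "dog" : NP/N
        [3,4] "idea" : (NP\N)\(NP/N)
    [4,7] (S\PP)\NP   >
      [4,5] "often" : ((S\PP)\NP)/NP
      [5,7] NP   <
        [5,6] "slowly" : N\NP
        [6,7] "under" : NP\(N\NP)

YES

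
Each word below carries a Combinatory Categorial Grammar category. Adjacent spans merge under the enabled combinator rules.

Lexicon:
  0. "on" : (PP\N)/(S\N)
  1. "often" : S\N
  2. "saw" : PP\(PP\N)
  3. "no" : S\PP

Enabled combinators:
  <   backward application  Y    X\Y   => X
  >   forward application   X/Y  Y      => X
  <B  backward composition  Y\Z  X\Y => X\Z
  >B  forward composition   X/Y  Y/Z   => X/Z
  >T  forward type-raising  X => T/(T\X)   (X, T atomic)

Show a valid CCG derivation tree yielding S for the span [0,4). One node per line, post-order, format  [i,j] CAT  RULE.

[0,4] S   <
  [0,3] PP   <
    [0,2] PP\N   >
      [0,1] "on" : (PP\N)/(S\N)
      [1,2] "often" : S\N
    [2,3] "saw" : PP\(PP\N)
  [3,4] "no" : S\PP

[0,1] (PP\N)/(S\N)  lex  "on"
[1,2] S\N  lex  "often"
[0,2] PP\N  >  k=1
[2,3] PP\(PP\N)  lex  "saw"
[0,3] PP  <  k=2
[3,4] S\PP  lex  "no"
[0,4] S  <  k=3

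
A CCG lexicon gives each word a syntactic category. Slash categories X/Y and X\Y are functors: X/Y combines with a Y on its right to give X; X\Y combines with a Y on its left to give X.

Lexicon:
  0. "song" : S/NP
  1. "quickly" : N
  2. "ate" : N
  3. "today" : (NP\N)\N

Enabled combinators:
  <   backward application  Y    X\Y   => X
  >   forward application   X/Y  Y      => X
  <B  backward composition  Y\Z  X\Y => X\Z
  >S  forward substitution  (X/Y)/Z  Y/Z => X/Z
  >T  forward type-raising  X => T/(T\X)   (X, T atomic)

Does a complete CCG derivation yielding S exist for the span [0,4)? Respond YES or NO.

[0,4] S   >
  [0,1] "song" : S/NP
  [1,4] NP   >
    [1,2] NP/(NP\N)   >T
      [1,2] "quickly" : N
    [2,4] NP\N   <
      [2,3] "ate" : N
      [3,4] "today" : (NP\N)\N

YES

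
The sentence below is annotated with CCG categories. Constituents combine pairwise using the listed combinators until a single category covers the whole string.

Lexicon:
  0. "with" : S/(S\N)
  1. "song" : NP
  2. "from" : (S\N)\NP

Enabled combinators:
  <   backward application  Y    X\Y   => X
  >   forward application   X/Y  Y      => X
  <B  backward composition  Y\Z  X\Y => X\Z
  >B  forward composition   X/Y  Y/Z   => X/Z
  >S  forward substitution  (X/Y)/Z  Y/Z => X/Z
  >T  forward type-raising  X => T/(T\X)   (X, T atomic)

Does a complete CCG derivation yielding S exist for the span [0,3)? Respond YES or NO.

YES

[0,3] S   >
  [0,1] "with" : S/(S\N)
  [1,3] S\N   <
    [1,2] "song" : NP
    [2,3] "from" : (S\N)\NP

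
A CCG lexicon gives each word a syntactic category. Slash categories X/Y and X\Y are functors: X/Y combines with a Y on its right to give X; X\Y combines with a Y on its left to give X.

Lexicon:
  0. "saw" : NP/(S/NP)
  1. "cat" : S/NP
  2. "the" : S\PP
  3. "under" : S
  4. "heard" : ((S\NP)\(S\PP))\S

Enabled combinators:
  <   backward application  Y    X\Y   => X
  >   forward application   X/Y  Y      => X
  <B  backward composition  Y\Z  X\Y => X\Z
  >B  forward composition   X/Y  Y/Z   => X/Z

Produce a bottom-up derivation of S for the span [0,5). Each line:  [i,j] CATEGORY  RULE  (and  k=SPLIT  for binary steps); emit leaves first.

[0,5] S   <
  [0,2] NP   >
    [0,1] "saw" : NP/(S/NP)
    [1,2] "cat" : S/NP
  [2,5] S\NP   <
    [2,3] "the" : S\PP
    [3,5] (S\NP)\(S\PP)   <
      [3,4] "under" : S
      [4,5] "heard" : ((S\NP)\(S\PP))\S

[0,1] NP/(S/NP)  lex  "saw"
[1,2] S/NP  lex  "cat"
[0,2] NP  >  k=1
[2,3] S\PP  lex  "the"
[3,4] S  lex  "under"
[4,5] ((S\NP)\(S\PP))\S  lex  "heard"
[3,5] (S\NP)\(S\PP)  <  k=4
[2,5] S\NP  <  k=3
[0,5] S  <  k=2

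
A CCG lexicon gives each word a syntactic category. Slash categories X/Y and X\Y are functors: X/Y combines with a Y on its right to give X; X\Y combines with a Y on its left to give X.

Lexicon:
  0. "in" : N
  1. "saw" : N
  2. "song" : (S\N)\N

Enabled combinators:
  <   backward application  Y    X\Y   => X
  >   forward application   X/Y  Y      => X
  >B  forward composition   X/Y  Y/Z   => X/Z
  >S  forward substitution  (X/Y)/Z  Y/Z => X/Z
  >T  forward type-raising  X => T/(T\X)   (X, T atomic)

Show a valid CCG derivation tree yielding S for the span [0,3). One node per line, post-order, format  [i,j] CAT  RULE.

[0,1] N  lex  "in"
[0,1] S/(S\N)  >T
[1,2] N  lex  "saw"
[2,3] (S\N)\N  lex  "song"
[1,3] S\N  <  k=2
[0,3] S  >  k=1

[0,3] S   >
  [0,1] S/(S\N)   >T
    [0,1] "in" : N
  [1,3] S\N   <
    [1,2] "saw" : N
    [2,3] "song" : (S\N)\N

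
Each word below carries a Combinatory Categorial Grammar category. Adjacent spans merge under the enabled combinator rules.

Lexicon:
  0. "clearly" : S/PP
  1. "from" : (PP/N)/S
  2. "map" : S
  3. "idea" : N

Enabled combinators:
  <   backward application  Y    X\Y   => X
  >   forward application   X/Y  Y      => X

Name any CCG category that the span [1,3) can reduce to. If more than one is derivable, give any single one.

[0,4] S   >
  [0,1] "clearly" : S/PP
  [1,4] PP   >
    [1,3] PP/N   >
      [1,2] "from" : (PP/N)/S
      [2,3] "map" : S
    [3,4] "idea" : N

PP/N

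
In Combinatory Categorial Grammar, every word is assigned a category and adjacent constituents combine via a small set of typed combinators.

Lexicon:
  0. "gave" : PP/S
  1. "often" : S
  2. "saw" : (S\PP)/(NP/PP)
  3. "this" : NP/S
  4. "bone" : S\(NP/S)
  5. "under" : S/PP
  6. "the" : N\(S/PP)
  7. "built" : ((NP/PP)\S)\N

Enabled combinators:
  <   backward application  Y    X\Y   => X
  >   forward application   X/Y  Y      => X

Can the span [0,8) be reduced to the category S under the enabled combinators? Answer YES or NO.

[0,8] S   <
  [0,2] PP   >
    [0,1] "gave" : PP/S
    [1,2] "often" : S
  [2,8] S\PP   >
    [2,3] "saw" : (S\PP)/(NP/PP)
    [3,8] NP/PP   <
      [3,5] S   <
        [3,4] "this" : NP/S
        [4,5] "bone" : S\(NP/S)
      [5,8] (NP/PP)\S   <
        [5,7] N   <
          [5,6] "under" : S/PP
          [6,7] "the" : N\(S/PP)
        [7,8] "built" : ((NP/PP)\S)\N

YES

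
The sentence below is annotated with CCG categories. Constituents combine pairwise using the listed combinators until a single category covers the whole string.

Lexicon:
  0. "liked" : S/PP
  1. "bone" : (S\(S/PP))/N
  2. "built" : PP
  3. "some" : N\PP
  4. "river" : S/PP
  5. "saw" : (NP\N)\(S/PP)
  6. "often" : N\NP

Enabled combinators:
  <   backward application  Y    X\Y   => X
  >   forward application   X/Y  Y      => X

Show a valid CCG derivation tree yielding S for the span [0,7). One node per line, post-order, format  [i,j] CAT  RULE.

[0,7] S   <
  [0,1] "liked" : S/PP
  [1,7] S\(S/PP)   >
    [1,2] "bone" : (S\(S/PP))/N
    [2,7] N   <
      [2,6] NP   <
        [2,4] N   <
          [2,3] "built" : PP
          [3,4] "some" : N\PP
        [4,6] NP\N   <
          [4,5] "river" : S/PP
          [5,6] "saw" : (NP\N)\(S/PP)
      [6,7] "often" : N\NP

[0,1] S/PP  lex  "liked"
[1,2] (S\(S/PP))/N  lex  "bone"
[2,3] PP  lex  "built"
[3,4] N\PP  lex  "some"
[2,4] N  <  k=3
[4,5] S/PP  lex  "river"
[5,6] (NP\N)\(S/PP)  lex  "saw"
[4,6] NP\N  <  k=5
[2,6] NP  <  k=4
[6,7] N\NP  lex  "often"
[2,7] N  <  k=6
[1,7] S\(S/PP)  >  k=2
[0,7] S  <  k=1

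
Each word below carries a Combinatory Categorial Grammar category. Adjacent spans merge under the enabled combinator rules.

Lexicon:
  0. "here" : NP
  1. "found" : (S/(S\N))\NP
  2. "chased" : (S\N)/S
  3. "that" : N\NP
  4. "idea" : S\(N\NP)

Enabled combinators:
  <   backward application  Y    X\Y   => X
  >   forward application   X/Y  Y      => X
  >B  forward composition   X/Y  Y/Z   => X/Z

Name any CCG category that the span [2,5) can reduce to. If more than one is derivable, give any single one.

S\N

[0,5] S   >
  [0,2] S/(S\N)   <
    [0,1] "here" : NP
    [1,2] "found" : (S/(S\N))\NP
  [2,5] S\N   >
    [2,3] "chased" : (S\N)/S
    [3,5] S   <
      [3,4] "that" : N\NP
      [4,5] "idea" : S\(N\NP)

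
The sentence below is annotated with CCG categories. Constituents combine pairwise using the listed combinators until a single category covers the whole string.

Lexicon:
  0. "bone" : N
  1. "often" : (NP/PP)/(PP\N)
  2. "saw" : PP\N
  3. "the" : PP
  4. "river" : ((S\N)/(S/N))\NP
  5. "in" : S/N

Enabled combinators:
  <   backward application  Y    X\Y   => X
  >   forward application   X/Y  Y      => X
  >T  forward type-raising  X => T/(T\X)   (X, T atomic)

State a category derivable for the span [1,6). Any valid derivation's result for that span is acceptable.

[0,6] S   >
  [0,1] S/(S\N)   >T
    [0,1] "bone" : N
  [1,6] S\N   >
    [1,5] (S\N)/(S/N)   <
      [1,4] NP   >
        [1,3] NP/PP   >
          [1,2] "often" : (NP/PP)/(PP\N)
          [2,3] "saw" : PP\N
        [3,4] "the" : PP
      [4,5] "river" : ((S\N)/(S/N))\NP
    [5,6] "in" : S/N

S\N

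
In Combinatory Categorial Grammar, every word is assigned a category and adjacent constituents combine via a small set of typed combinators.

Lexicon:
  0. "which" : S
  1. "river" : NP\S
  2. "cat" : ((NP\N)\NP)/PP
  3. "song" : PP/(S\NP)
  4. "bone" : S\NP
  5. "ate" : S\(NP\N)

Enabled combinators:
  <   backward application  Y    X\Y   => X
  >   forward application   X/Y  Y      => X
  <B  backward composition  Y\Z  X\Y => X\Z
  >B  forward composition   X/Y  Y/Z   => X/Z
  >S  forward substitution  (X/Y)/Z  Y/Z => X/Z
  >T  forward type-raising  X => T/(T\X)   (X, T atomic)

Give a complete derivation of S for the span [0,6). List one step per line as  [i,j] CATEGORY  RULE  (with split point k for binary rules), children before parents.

[0,6] S   <
  [0,2] NP   >
    [0,1] NP/(NP\S)   >T
      [0,1] "which" : S
    [1,2] "river" : NP\S
  [2,6] S\NP   <B
    [2,5] (NP\N)\NP   >
      [2,3] "cat" : ((NP\N)\NP)/PP
      [3,5] PP   >
        [3,4] "song" : PP/(S\NP)
        [4,5] "bone" : S\NP
    [5,6] "ate" : S\(NP\N)

[0,1] S  lex  "which"
[0,1] NP/(NP\S)  >T
[1,2] NP\S  lex  "river"
[0,2] NP  >  k=1
[2,3] ((NP\N)\NP)/PP  lex  "cat"
[3,4] PP/(S\NP)  lex  "song"
[4,5] S\NP  lex  "bone"
[3,5] PP  >  k=4
[2,5] (NP\N)\NP  >  k=3
[5,6] S\(NP\N)  lex  "ate"
[2,6] S\NP  <B  k=5
[0,6] S  <  k=2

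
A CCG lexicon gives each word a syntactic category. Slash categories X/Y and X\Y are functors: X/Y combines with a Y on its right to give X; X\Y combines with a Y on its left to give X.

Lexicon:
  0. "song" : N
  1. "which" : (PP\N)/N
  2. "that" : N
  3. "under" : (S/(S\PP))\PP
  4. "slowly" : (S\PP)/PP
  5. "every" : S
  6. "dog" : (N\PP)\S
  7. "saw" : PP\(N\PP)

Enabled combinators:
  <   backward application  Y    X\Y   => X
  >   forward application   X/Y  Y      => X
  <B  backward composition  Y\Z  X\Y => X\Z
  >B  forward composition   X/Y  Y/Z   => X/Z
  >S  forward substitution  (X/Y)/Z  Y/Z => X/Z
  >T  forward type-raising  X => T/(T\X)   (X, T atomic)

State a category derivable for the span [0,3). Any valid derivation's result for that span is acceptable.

PP

[0,8] S   >
  [0,4] S/(S\PP)   <
    [0,3] PP   >
      [0,1] PP/(PP\N)   >T
        [0,1] "song" : N
      [1,3] PP\N   >
        [1,2] "which" : (PP\N)/N
        [2,3] "that" : N
    [3,4] "under" : (S/(S\PP))\PP
  [4,8] S\PP   >
    [4,5] "slowly" : (S\PP)/PP
    [5,8] PP   <
      [5,7] N\PP   <
        [5,6] "every" : S
        [6,7] "dog" : (N\PP)\S
      [7,8] "saw" : PP\(N\PP)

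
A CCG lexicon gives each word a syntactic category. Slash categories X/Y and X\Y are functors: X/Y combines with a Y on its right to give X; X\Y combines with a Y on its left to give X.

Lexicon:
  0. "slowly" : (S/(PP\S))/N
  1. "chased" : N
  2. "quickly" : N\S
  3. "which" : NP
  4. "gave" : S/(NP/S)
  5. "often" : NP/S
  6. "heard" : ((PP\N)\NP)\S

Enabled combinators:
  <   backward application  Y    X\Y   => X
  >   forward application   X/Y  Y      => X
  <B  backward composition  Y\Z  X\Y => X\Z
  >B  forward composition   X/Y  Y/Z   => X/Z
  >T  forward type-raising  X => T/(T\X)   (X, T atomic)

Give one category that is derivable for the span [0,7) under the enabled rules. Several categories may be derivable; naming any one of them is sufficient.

[0,7] S   >
  [0,2] S/(PP\S)   >
    [0,1] "slowly" : (S/(PP\S))/N
    [1,2] "chased" : N
  [2,7] PP\S   <B
    [2,3] "quickly" : N\S
    [3,7] PP\N   <
      [3,4] "which" : NP
      [4,7] (PP\N)\NP   <
        [4,6] S   >
          [4,5] "gave" : S/(NP/S)
          [5,6] "often" : NP/S
        [6,7] "heard" : ((PP\N)\NP)\S

S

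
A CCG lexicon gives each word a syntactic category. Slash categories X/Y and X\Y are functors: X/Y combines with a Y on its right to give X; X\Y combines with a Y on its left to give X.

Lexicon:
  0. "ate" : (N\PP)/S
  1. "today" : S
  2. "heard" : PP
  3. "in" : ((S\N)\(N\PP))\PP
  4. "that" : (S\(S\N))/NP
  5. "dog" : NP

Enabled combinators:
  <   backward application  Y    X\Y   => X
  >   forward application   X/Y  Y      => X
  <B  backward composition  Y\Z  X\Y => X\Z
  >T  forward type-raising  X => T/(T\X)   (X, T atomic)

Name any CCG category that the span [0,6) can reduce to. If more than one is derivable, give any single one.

S

[0,6] S   <
  [0,4] S\N   <
    [0,2] N\PP   >
      [0,1] "ate" : (N\PP)/S
      [1,2] "today" : S
    [2,4] (S\N)\(N\PP)   <
      [2,3] "heard" : PP
      [3,4] "in" : ((S\N)\(N\PP))\PP
  [4,6] S\(S\N)   >
    [4,5] "that" : (S\(S\N))/NP
    [5,6] "dog" : NP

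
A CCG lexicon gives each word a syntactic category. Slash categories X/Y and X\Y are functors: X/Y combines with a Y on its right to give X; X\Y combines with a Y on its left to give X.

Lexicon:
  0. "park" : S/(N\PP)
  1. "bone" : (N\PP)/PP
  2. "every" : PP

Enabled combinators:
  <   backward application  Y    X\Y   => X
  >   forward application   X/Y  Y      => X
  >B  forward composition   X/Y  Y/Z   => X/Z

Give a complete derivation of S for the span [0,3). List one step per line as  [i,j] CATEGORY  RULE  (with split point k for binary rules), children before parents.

[0,1] S/(N\PP)  lex  "park"
[1,2] (N\PP)/PP  lex  "bone"
[0,2] S/PP  >B  k=1
[2,3] PP  lex  "every"
[0,3] S  >  k=2

[0,3] S   >
  [0,2] S/PP   >B
    [0,1] "park" : S/(N\PP)
    [1,2] "bone" : (N\PP)/PP
  [2,3] "every" : PP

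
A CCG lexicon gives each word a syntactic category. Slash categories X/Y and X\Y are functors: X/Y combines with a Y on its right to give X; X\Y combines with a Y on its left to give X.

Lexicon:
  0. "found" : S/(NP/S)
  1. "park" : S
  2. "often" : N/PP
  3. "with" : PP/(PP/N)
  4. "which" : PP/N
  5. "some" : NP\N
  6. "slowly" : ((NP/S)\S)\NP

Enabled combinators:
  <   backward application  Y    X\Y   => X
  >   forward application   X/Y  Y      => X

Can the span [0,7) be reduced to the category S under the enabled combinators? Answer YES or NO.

YES

[0,7] S   >
  [0,1] "found" : S/(NP/S)
  [1,7] NP/S   <
    [1,2] "park" : S
    [2,7] (NP/S)\S   <
      [2,6] NP   <
        [2,5] N   >
          [2,3] "often" : N/PP
          [3,5] PP   >
            [3,4] "with" : PP/(PP/N)
            [4,5] "which" : PP/N
        [5,6] "some" : NP\N
      [6,7] "slowly" : ((NP/S)\S)\NP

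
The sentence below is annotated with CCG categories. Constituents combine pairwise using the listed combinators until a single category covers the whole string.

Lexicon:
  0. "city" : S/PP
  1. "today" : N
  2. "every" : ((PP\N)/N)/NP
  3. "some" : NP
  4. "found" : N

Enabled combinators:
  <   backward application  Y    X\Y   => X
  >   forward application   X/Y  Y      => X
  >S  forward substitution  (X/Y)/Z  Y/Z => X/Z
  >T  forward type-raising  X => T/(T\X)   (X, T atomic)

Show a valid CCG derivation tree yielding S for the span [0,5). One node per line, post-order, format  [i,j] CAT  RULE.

[0,5] S   >
  [0,1] "city" : S/PP
  [1,5] PP   <
    [1,2] "today" : N
    [2,5] PP\N   >
      [2,4] (PP\N)/N   >
        [2,3] "every" : ((PP\N)/N)/NP
        [3,4] "some" : NP
      [4,5] "found" : N

[0,1] S/PP  lex  "city"
[1,2] N  lex  "today"
[2,3] ((PP\N)/N)/NP  lex  "every"
[3,4] NP  lex  "some"
[2,4] (PP\N)/N  >  k=3
[4,5] N  lex  "found"
[2,5] PP\N  >  k=4
[1,5] PP  <  k=2
[0,5] S  >  k=1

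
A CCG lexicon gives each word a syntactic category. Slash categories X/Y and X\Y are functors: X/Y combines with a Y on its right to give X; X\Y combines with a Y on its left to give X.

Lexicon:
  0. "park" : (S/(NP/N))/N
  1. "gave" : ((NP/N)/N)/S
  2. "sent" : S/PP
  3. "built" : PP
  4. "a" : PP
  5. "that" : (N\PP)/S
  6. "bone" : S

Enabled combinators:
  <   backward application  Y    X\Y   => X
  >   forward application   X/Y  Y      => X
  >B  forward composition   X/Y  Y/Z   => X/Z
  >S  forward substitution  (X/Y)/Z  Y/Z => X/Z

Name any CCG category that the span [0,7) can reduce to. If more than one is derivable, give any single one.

[0,7] S   >
  [0,4] S/N   >S
    [0,1] "park" : (S/(NP/N))/N
    [1,4] (NP/N)/N   >
      [1,2] "gave" : ((NP/N)/N)/S
      [2,4] S   >
        [2,3] "sent" : S/PP
        [3,4] "built" : PP
  [4,7] N   <
    [4,5] "a" : PP
    [5,7] N\PP   >
      [5,6] "that" : (N\PP)/S
      [6,7] "bone" : S

S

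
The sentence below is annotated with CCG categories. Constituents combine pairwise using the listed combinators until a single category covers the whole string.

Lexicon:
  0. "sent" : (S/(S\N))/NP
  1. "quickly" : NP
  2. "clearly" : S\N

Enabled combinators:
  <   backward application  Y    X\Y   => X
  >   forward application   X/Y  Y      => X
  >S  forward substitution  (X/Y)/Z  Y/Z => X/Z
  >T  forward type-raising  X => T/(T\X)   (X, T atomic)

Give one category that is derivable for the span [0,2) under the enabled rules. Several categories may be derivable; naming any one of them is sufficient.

S/(S\N)

[0,3] S   >
  [0,2] S/(S\N)   >
    [0,1] "sent" : (S/(S\N))/NP
    [1,2] "quickly" : NP
  [2,3] "clearly" : S\N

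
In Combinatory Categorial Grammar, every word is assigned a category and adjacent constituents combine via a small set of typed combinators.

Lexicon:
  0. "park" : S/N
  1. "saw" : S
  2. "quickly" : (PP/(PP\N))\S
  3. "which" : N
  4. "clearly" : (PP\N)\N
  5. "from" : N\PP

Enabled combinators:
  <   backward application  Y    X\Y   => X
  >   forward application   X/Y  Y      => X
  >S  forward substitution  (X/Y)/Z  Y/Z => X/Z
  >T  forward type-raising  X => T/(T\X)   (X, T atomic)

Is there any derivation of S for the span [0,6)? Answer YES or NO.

YES

[0,6] S   >
  [0,1] "park" : S/N
  [1,6] N   <
    [1,5] PP   >
      [1,3] PP/(PP\N)   <
        [1,2] "saw" : S
        [2,3] "quickly" : (PP/(PP\N))\S
      [3,5] PP\N   <
        [3,4] "which" : N
        [4,5] "clearly" : (PP\N)\N
    [5,6] "from" : N\PP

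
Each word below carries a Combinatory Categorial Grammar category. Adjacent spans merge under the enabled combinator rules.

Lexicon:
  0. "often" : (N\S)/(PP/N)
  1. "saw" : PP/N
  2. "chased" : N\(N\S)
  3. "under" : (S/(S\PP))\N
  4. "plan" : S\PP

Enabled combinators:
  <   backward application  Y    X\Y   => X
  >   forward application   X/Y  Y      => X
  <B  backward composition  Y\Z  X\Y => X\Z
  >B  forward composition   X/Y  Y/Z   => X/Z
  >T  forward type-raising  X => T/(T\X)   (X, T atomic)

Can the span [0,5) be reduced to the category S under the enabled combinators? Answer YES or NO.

YES

[0,5] S   >
  [0,4] S/(S\PP)   <
    [0,3] N   <
      [0,2] N\S   >
        [0,1] "often" : (N\S)/(PP/N)
        [1,2] "saw" : PP/N
      [2,3] "chased" : N\(N\S)
    [3,4] "under" : (S/(S\PP))\N
  [4,5] "plan" : S\PP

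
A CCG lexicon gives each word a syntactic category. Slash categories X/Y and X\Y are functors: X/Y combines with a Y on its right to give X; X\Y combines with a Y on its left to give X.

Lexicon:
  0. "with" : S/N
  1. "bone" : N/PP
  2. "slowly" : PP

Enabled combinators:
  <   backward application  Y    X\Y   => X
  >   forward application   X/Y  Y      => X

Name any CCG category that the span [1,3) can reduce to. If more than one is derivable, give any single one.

[0,3] S   >
  [0,1] "with" : S/N
  [1,3] N   >
    [1,2] "bone" : N/PP
    [2,3] "slowly" : PP

N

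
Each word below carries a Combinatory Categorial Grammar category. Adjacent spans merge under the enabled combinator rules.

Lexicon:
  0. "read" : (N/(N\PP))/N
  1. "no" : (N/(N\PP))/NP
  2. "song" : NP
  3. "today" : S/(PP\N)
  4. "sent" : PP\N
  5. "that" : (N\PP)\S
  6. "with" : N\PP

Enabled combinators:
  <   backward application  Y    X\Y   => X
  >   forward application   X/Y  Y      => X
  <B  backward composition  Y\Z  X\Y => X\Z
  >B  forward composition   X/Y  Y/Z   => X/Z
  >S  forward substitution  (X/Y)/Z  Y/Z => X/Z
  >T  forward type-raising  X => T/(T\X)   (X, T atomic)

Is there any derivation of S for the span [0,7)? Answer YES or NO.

(N/(N\PP))/N (N/(N\PP))/NP NP S/(PP\N) PP\N (N\PP)\S N\PP
CKY chart[0,7] = {N, N/(N\N), NP/(NP\N), PP/(PP\N), S/(S\N)}; S ∉ chart

NO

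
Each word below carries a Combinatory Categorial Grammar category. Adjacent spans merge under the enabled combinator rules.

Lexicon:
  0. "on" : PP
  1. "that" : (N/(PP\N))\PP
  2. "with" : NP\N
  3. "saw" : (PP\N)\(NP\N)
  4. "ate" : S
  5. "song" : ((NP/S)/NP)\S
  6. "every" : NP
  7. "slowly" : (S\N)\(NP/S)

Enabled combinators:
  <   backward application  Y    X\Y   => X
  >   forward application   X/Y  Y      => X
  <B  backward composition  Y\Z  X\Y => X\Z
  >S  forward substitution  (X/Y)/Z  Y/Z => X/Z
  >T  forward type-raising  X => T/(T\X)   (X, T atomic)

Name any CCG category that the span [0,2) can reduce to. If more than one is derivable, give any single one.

[0,8] S   <
  [0,4] N   >
    [0,2] N/(PP\N)   <
      [0,1] "on" : PP
      [1,2] "that" : (N/(PP\N))\PP
    [2,4] PP\N   <
      [2,3] "with" : NP\N
      [3,4] "saw" : (PP\N)\(NP\N)
  [4,8] S\N   <
    [4,7] NP/S   >
      [4,6] (NP/S)/NP   <
        [4,5] "ate" : S
        [5,6] "song" : ((NP/S)/NP)\S
      [6,7] "every" : NP
    [7,8] "slowly" : (S\N)\(NP/S)

N/(PP\N)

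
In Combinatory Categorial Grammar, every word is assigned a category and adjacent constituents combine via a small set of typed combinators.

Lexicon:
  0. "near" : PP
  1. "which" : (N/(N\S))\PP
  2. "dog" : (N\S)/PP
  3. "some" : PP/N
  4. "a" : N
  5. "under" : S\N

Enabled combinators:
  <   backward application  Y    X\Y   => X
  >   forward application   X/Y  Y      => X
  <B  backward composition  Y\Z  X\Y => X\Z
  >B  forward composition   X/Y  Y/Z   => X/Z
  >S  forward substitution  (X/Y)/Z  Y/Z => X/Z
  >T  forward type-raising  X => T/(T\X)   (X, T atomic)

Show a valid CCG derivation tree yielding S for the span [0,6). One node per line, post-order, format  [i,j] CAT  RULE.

[0,6] S   <
  [0,5] N   >
    [0,3] N/PP   >B
      [0,2] N/(N\S)   <
        [0,1] "near" : PP
        [1,2] "which" : (N/(N\S))\PP
      [2,3] "dog" : (N\S)/PP
    [3,5] PP   >
      [3,4] "some" : PP/N
      [4,5] "a" : N
  [5,6] "under" : S\N

[0,1] PP  lex  "near"
[1,2] (N/(N\S))\PP  lex  "which"
[0,2] N/(N\S)  <  k=1
[2,3] (N\S)/PP  lex  "dog"
[0,3] N/PP  >B  k=2
[3,4] PP/N  lex  "some"
[4,5] N  lex  "a"
[3,5] PP  >  k=4
[0,5] N  >  k=3
[5,6] S\N  lex  "under"
[0,6] S  <  k=5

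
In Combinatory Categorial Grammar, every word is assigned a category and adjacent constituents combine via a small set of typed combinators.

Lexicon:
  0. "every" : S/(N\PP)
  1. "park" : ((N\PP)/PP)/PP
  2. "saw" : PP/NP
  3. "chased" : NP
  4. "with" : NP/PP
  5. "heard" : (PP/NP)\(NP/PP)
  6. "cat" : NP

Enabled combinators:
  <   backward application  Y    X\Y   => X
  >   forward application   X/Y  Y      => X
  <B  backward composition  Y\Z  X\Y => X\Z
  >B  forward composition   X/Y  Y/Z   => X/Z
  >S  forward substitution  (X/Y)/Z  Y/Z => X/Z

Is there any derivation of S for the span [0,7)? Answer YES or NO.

[0,7] S   >
  [0,4] S/PP   >B
    [0,1] "every" : S/(N\PP)
    [1,4] (N\PP)/PP   >
      [1,2] "park" : ((N\PP)/PP)/PP
      [2,4] PP   >
        [2,3] "saw" : PP/NP
        [3,4] "chased" : NP
  [4,7] PP   >
    [4,6] PP/NP   <
      [4,5] "with" : NP/PP
      [5,6] "heard" : (PP/NP)\(NP/PP)
    [6,7] "cat" : NP

YES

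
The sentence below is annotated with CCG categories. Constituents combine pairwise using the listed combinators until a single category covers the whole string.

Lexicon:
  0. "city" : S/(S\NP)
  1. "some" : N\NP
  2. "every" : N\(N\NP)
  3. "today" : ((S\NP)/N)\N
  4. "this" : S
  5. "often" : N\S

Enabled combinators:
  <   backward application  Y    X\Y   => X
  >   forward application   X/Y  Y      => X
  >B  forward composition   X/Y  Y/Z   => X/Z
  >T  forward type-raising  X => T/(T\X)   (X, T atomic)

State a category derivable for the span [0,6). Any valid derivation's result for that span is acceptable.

[0,6] S   >
  [0,1] "city" : S/(S\NP)
  [1,6] S\NP   >
    [1,4] (S\NP)/N   <
      [1,3] N   <
        [1,2] "some" : N\NP
        [2,3] "every" : N\(N\NP)
      [3,4] "today" : ((S\NP)/N)\N
    [4,6] N   >
      [4,5] N/(N\S)   >T
        [4,5] "this" : S
      [5,6] "often" : N\S

S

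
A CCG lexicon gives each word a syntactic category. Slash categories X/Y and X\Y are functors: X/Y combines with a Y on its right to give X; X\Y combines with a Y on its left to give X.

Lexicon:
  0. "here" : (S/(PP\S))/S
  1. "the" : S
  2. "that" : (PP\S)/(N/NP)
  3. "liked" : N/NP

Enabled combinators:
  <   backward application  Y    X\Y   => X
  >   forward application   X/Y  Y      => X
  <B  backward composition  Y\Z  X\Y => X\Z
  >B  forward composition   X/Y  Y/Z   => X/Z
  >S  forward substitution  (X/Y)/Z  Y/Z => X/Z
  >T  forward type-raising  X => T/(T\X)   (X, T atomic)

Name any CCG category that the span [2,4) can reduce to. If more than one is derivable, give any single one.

PP\S

[0,4] S   >
  [0,2] S/(PP\S)   >
    [0,1] "here" : (S/(PP\S))/S
    [1,2] "the" : S
  [2,4] PP\S   >
    [2,3] "that" : (PP\S)/(N/NP)
    [3,4] "liked" : N/NP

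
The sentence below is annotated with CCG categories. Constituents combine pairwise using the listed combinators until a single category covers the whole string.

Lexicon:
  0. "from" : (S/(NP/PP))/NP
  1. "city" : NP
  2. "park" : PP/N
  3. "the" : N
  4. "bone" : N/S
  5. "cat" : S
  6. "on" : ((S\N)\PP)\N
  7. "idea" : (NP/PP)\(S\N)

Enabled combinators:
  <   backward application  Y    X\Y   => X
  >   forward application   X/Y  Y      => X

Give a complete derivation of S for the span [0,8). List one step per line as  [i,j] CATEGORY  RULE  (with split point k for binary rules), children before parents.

[0,1] (S/(NP/PP))/NP  lex  "from"
[1,2] NP  lex  "city"
[0,2] S/(NP/PP)  >  k=1
[2,3] PP/N  lex  "park"
[3,4] N  lex  "the"
[2,4] PP  >  k=3
[4,5] N/S  lex  "bone"
[5,6] S  lex  "cat"
[4,6] N  >  k=5
[6,7] ((S\N)\PP)\N  lex  "on"
[4,7] (S\N)\PP  <  k=6
[2,7] S\N  <  k=4
[7,8] (NP/PP)\(S\N)  lex  "idea"
[2,8] NP/PP  <  k=7
[0,8] S  >  k=2

[0,8] S   >
  [0,2] S/(NP/PP)   >
    [0,1] "from" : (S/(NP/PP))/NP
    [1,2] "city" : NP
  [2,8] NP/PP   <
    [2,7] S\N   <
      [2,4] PP   >
        [2,3] "park" : PP/N
        [3,4] "the" : N
      [4,7] (S\N)\PP   <
        [4,6] N   >
          [4,5] "bone" : N/S
          [5,6] "cat" : S
        [6,7] "on" : ((S\N)\PP)\N
    [7,8] "idea" : (NP/PP)\(S\N)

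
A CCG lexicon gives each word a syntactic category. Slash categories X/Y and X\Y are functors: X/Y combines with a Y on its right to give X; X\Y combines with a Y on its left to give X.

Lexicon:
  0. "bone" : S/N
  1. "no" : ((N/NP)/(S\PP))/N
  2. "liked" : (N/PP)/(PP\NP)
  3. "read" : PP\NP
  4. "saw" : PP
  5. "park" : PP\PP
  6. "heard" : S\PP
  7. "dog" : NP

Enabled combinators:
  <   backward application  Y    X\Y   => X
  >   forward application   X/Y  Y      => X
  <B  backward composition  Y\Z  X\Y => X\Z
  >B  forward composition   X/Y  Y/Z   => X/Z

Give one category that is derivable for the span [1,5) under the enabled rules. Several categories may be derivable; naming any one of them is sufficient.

(N/NP)/(S\PP)

[0,8] S   >
  [0,1] "bone" : S/N
  [1,8] N   >
    [1,7] N/NP   >
      [1,5] (N/NP)/(S\PP)   >
        [1,2] "no" : ((N/NP)/(S\PP))/N
        [2,5] N   >
          [2,4] N/PP   >
            [2,3] "liked" : (N/PP)/(PP\NP)
            [3,4] "read" : PP\NP
          [4,5] "saw" : PP
      [5,7] S\PP   <B
        [5,6] "park" : PP\PP
        [6,7] "heard" : S\PP
    [7,8] "dog" : NP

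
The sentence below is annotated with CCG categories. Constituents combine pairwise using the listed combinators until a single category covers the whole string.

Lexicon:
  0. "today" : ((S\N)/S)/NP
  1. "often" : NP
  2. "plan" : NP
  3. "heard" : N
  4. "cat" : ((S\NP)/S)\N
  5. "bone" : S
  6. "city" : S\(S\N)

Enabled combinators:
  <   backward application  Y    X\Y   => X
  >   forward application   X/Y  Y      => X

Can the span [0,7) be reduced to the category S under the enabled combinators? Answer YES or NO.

[0,7] S   <
  [0,6] S\N   >
    [0,2] (S\N)/S   >
      [0,1] "today" : ((S\N)/S)/NP
      [1,2] "often" : NP
    [2,6] S   <
      [2,3] "plan" : NP
      [3,6] S\NP   >
        [3,5] (S\NP)/S   <
          [3,4] "heard" : N
          [4,5] "cat" : ((S\NP)/S)\N
        [5,6] "bone" : S
  [6,7] "city" : S\(S\N)

YES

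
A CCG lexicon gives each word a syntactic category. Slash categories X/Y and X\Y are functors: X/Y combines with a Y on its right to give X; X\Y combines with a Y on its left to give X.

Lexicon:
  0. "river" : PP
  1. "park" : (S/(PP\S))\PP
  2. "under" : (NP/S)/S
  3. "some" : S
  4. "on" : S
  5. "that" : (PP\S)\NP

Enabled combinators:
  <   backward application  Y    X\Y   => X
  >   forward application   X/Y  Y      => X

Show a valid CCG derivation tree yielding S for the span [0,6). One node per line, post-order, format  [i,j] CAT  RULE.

[0,1] PP  lex  "river"
[1,2] (S/(PP\S))\PP  lex  "park"
[0,2] S/(PP\S)  <  k=1
[2,3] (NP/S)/S  lex  "under"
[3,4] S  lex  "some"
[2,4] NP/S  >  k=3
[4,5] S  lex  "on"
[2,5] NP  >  k=4
[5,6] (PP\S)\NP  lex  "that"
[2,6] PP\S  <  k=5
[0,6] S  >  k=2

[0,6] S   >
  [0,2] S/(PP\S)   <
    [0,1] "river" : PP
    [1,2] "park" : (S/(PP\S))\PP
  [2,6] PP\S   <
    [2,5] NP   >
      [2,4] NP/S   >
        [2,3] "under" : (NP/S)/S
        [3,4] "some" : S
      [4,5] "on" : S
    [5,6] "that" : (PP\S)\NP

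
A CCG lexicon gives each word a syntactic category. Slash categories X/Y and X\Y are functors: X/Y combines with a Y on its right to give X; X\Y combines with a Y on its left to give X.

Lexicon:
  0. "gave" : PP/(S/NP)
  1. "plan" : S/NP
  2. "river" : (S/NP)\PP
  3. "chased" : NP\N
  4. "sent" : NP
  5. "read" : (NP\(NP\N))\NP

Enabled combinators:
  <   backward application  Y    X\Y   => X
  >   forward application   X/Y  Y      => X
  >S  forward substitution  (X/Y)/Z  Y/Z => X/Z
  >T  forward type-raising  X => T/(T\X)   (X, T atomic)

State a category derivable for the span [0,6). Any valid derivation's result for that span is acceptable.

[0,6] S   >
  [0,3] S/NP   <
    [0,2] PP   >
      [0,1] "gave" : PP/(S/NP)
      [1,2] "plan" : S/NP
    [2,3] "river" : (S/NP)\PP
  [3,6] NP   <
    [3,4] "chased" : NP\N
    [4,6] NP\(NP\N)   <
      [4,5] "sent" : NP
      [5,6] "read" : (NP\(NP\N))\NP

S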